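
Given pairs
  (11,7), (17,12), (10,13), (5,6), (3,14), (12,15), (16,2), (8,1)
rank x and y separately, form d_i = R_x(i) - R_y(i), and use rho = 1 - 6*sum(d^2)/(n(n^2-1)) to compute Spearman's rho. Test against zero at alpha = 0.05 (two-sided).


Step 1: Rank x and y separately (midranks; no ties here).
rank(x): 11->5, 17->8, 10->4, 5->2, 3->1, 12->6, 16->7, 8->3
rank(y): 7->4, 12->5, 13->6, 6->3, 14->7, 15->8, 2->2, 1->1
Step 2: d_i = R_x(i) - R_y(i); compute d_i^2.
  (5-4)^2=1, (8-5)^2=9, (4-6)^2=4, (2-3)^2=1, (1-7)^2=36, (6-8)^2=4, (7-2)^2=25, (3-1)^2=4
sum(d^2) = 84.
Step 3: rho = 1 - 6*84 / (8*(8^2 - 1)) = 1 - 504/504 = 0.000000.
Step 4: Under H0, t = rho * sqrt((n-2)/(1-rho^2)) = 0.0000 ~ t(6).
Step 5: Two-sided p-value from the t-distribution with 6 df = 1.000000.
Step 6: alpha = 0.05. fail to reject H0.

rho = 0.0000, p = 1.000000, fail to reject H0 at alpha = 0.05.


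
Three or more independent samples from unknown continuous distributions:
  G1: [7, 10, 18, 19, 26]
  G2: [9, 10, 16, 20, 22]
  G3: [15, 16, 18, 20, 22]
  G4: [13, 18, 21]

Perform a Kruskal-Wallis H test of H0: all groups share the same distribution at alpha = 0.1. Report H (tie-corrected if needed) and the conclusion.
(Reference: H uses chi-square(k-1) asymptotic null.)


Step 1: Combine all N = 18 observations and assign midranks.
sorted (value, group, rank): (7,G1,1), (9,G2,2), (10,G1,3.5), (10,G2,3.5), (13,G4,5), (15,G3,6), (16,G2,7.5), (16,G3,7.5), (18,G1,10), (18,G3,10), (18,G4,10), (19,G1,12), (20,G2,13.5), (20,G3,13.5), (21,G4,15), (22,G2,16.5), (22,G3,16.5), (26,G1,18)
Step 2: Sum ranks within each group.
R_1 = 44.5 (n_1 = 5)
R_2 = 43 (n_2 = 5)
R_3 = 53.5 (n_3 = 5)
R_4 = 30 (n_4 = 3)
Step 3: H = 12/(N(N+1)) * sum(R_i^2/n_i) - 3(N+1)
     = 12/(18*19) * (44.5^2/5 + 43^2/5 + 53.5^2/5 + 30^2/3) - 3*19
     = 0.035088 * 1638.3 - 57
     = 0.484211.
Step 4: Ties present; correction factor C = 1 - 48/(18^3 - 18) = 0.991744. Corrected H = 0.484211 / 0.991744 = 0.488241.
Step 5: Under H0, H ~ chi^2(3); p-value = 0.921467.
Step 6: alpha = 0.1. fail to reject H0.

H = 0.4882, df = 3, p = 0.921467, fail to reject H0.


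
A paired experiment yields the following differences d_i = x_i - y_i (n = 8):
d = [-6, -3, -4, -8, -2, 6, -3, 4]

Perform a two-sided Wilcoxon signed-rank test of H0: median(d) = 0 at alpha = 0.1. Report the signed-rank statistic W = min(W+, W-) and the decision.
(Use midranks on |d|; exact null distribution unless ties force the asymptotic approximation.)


Step 1: Drop any zero differences (none here) and take |d_i|.
|d| = [6, 3, 4, 8, 2, 6, 3, 4]
Step 2: Midrank |d_i| (ties get averaged ranks).
ranks: |6|->6.5, |3|->2.5, |4|->4.5, |8|->8, |2|->1, |6|->6.5, |3|->2.5, |4|->4.5
Step 3: Attach original signs; sum ranks with positive sign and with negative sign.
W+ = 6.5 + 4.5 = 11
W- = 6.5 + 2.5 + 4.5 + 8 + 1 + 2.5 = 25
(Check: W+ + W- = 36 should equal n(n+1)/2 = 36.)
Step 4: Test statistic W = min(W+, W-) = 11.
Step 5: Ties in |d|, so use the tie-corrected normal approximation.
        E[W] = n(n+1)/4 = 8*9/4 = 18.
        Tie groups: |d|=3 (t=2), |d|=4 (t=2), |d|=6 (t=2); sum(t^3 - t) = 18.
        Var[W] = n(n+1)(2n+1)/24 - sum(t^3-t)/48 = 1224/24 - 18/48 = 50.625.
        z = (W - E[W]) / sqrt(Var[W]) = (11 - 18) / 7.1151 = -0.9838.
        Two-sided p = 2*Phi(z) = 0.325204.
Step 6: alpha = 0.1. fail to reject H0.

W+ = 11, W- = 25, W = min = 11, p = 0.325204, fail to reject H0.


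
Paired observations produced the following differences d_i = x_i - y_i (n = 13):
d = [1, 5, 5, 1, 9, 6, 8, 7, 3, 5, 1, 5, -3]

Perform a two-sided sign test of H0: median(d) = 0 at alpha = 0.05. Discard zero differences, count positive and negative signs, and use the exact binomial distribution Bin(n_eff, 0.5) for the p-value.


Step 1: Discard zero differences. Original n = 13; n_eff = number of nonzero differences = 13.
Nonzero differences (with sign): +1, +5, +5, +1, +9, +6, +8, +7, +3, +5, +1, +5, -3
Step 2: Count signs: positive = 12, negative = 1.
Step 3: Under H0: P(positive) = 0.5, so the number of positives S ~ Bin(13, 0.5).
Step 4: Two-sided exact p-value = sum of Bin(13,0.5) probabilities at or below the observed probability = 0.003418.
Step 5: alpha = 0.05. reject H0.

n_eff = 13, pos = 12, neg = 1, p = 0.003418, reject H0.


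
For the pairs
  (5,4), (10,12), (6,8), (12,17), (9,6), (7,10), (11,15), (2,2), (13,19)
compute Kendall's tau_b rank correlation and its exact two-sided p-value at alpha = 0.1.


Step 1: Enumerate the 36 unordered pairs (i,j) with i<j and classify each by sign(x_j-x_i) * sign(y_j-y_i).
  (1,2):dx=+5,dy=+8->C; (1,3):dx=+1,dy=+4->C; (1,4):dx=+7,dy=+13->C; (1,5):dx=+4,dy=+2->C
  (1,6):dx=+2,dy=+6->C; (1,7):dx=+6,dy=+11->C; (1,8):dx=-3,dy=-2->C; (1,9):dx=+8,dy=+15->C
  (2,3):dx=-4,dy=-4->C; (2,4):dx=+2,dy=+5->C; (2,5):dx=-1,dy=-6->C; (2,6):dx=-3,dy=-2->C
  (2,7):dx=+1,dy=+3->C; (2,8):dx=-8,dy=-10->C; (2,9):dx=+3,dy=+7->C; (3,4):dx=+6,dy=+9->C
  (3,5):dx=+3,dy=-2->D; (3,6):dx=+1,dy=+2->C; (3,7):dx=+5,dy=+7->C; (3,8):dx=-4,dy=-6->C
  (3,9):dx=+7,dy=+11->C; (4,5):dx=-3,dy=-11->C; (4,6):dx=-5,dy=-7->C; (4,7):dx=-1,dy=-2->C
  (4,8):dx=-10,dy=-15->C; (4,9):dx=+1,dy=+2->C; (5,6):dx=-2,dy=+4->D; (5,7):dx=+2,dy=+9->C
  (5,8):dx=-7,dy=-4->C; (5,9):dx=+4,dy=+13->C; (6,7):dx=+4,dy=+5->C; (6,8):dx=-5,dy=-8->C
  (6,9):dx=+6,dy=+9->C; (7,8):dx=-9,dy=-13->C; (7,9):dx=+2,dy=+4->C; (8,9):dx=+11,dy=+17->C
Step 2: C = 34, D = 2, total pairs = 36.
Step 3: tau = (C - D)/(n(n-1)/2) = (34 - 2)/36 = 0.888889.
Step 4: Exact two-sided p-value (enumerate n! = 362880 permutations of y under H0): p = 0.000243.
Step 5: alpha = 0.1. reject H0.

tau_b = 0.8889 (C=34, D=2), p = 0.000243, reject H0.


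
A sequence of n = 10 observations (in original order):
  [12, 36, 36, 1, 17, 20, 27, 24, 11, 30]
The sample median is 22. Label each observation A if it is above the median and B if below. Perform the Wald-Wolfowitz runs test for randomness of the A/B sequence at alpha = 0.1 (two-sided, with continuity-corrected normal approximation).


Step 1: Compute median = 22; label A = above, B = below.
Labels in order: BAABBBAABA  (n_A = 5, n_B = 5)
Step 2: Count runs R = 6.
Step 3: Under H0 (random ordering), E[R] = 2*n_A*n_B/(n_A+n_B) + 1 = 2*5*5/10 + 1 = 6.0000.
        Var[R] = 2*n_A*n_B*(2*n_A*n_B - n_A - n_B) / ((n_A+n_B)^2 * (n_A+n_B-1)) = 2000/900 = 2.2222.
        SD[R] = 1.4907.
Step 4: R = E[R], so z = 0 with no continuity correction.
Step 5: Two-sided p-value via normal approximation = 2*(1 - Phi(|z|)) = 1.000000.
Step 6: alpha = 0.1. fail to reject H0.

R = 6, z = 0.0000, p = 1.000000, fail to reject H0.


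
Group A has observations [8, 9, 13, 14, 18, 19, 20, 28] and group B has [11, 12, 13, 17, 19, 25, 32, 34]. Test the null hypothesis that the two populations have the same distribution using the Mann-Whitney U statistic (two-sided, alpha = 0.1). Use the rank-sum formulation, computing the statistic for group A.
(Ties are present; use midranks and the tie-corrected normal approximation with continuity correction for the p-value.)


Step 1: Combine and sort all 16 observations; assign midranks.
sorted (value, group): (8,X), (9,X), (11,Y), (12,Y), (13,X), (13,Y), (14,X), (17,Y), (18,X), (19,X), (19,Y), (20,X), (25,Y), (28,X), (32,Y), (34,Y)
ranks: 8->1, 9->2, 11->3, 12->4, 13->5.5, 13->5.5, 14->7, 17->8, 18->9, 19->10.5, 19->10.5, 20->12, 25->13, 28->14, 32->15, 34->16
Step 2: Rank sum for X: R1 = 1 + 2 + 5.5 + 7 + 9 + 10.5 + 12 + 14 = 61.
Step 3: U_X = R1 - n1(n1+1)/2 = 61 - 8*9/2 = 61 - 36 = 25.
       U_Y = n1*n2 - U_X = 64 - 25 = 39.
Step 4: Ties are present, so use the tie-corrected normal approximation (with continuity correction) for the p-value.
Step 5: p-value = 0.494201; compare to alpha = 0.1. fail to reject H0.

U_X = 25, p = 0.494201, fail to reject H0 at alpha = 0.1.


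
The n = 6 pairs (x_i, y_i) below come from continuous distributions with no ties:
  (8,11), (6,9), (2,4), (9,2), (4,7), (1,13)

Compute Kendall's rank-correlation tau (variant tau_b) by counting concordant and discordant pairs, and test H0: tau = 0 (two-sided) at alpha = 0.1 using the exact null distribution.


Step 1: Enumerate the 15 unordered pairs (i,j) with i<j and classify each by sign(x_j-x_i) * sign(y_j-y_i).
  (1,2):dx=-2,dy=-2->C; (1,3):dx=-6,dy=-7->C; (1,4):dx=+1,dy=-9->D; (1,5):dx=-4,dy=-4->C
  (1,6):dx=-7,dy=+2->D; (2,3):dx=-4,dy=-5->C; (2,4):dx=+3,dy=-7->D; (2,5):dx=-2,dy=-2->C
  (2,6):dx=-5,dy=+4->D; (3,4):dx=+7,dy=-2->D; (3,5):dx=+2,dy=+3->C; (3,6):dx=-1,dy=+9->D
  (4,5):dx=-5,dy=+5->D; (4,6):dx=-8,dy=+11->D; (5,6):dx=-3,dy=+6->D
Step 2: C = 6, D = 9, total pairs = 15.
Step 3: tau = (C - D)/(n(n-1)/2) = (6 - 9)/15 = -0.200000.
Step 4: Exact two-sided p-value (enumerate n! = 720 permutations of y under H0): p = 0.719444.
Step 5: alpha = 0.1. fail to reject H0.

tau_b = -0.2000 (C=6, D=9), p = 0.719444, fail to reject H0.


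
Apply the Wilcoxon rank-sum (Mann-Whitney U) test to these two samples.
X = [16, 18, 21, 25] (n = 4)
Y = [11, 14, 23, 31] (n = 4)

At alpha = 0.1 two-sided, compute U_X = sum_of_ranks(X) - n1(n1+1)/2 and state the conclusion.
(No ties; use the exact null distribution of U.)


Step 1: Combine and sort all 8 observations; assign midranks.
sorted (value, group): (11,Y), (14,Y), (16,X), (18,X), (21,X), (23,Y), (25,X), (31,Y)
ranks: 11->1, 14->2, 16->3, 18->4, 21->5, 23->6, 25->7, 31->8
Step 2: Rank sum for X: R1 = 3 + 4 + 5 + 7 = 19.
Step 3: U_X = R1 - n1(n1+1)/2 = 19 - 4*5/2 = 19 - 10 = 9.
       U_Y = n1*n2 - U_X = 16 - 9 = 7.
Step 4: No ties, so the exact null distribution of U (based on enumerating the C(8,4) = 70 equally likely rank assignments) gives the two-sided p-value.
Step 5: p-value = 0.885714; compare to alpha = 0.1. fail to reject H0.

U_X = 9, p = 0.885714, fail to reject H0 at alpha = 0.1.


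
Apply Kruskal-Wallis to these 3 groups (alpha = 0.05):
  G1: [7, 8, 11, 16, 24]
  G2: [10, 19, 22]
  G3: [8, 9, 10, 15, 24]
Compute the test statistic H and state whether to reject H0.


Step 1: Combine all N = 13 observations and assign midranks.
sorted (value, group, rank): (7,G1,1), (8,G1,2.5), (8,G3,2.5), (9,G3,4), (10,G2,5.5), (10,G3,5.5), (11,G1,7), (15,G3,8), (16,G1,9), (19,G2,10), (22,G2,11), (24,G1,12.5), (24,G3,12.5)
Step 2: Sum ranks within each group.
R_1 = 32 (n_1 = 5)
R_2 = 26.5 (n_2 = 3)
R_3 = 32.5 (n_3 = 5)
Step 3: H = 12/(N(N+1)) * sum(R_i^2/n_i) - 3(N+1)
     = 12/(13*14) * (32^2/5 + 26.5^2/3 + 32.5^2/5) - 3*14
     = 0.065934 * 650.133 - 42
     = 0.865934.
Step 4: Ties present; correction factor C = 1 - 18/(13^3 - 13) = 0.991758. Corrected H = 0.865934 / 0.991758 = 0.873130.
Step 5: Under H0, H ~ chi^2(2); p-value = 0.646252.
Step 6: alpha = 0.05. fail to reject H0.

H = 0.8731, df = 2, p = 0.646252, fail to reject H0.


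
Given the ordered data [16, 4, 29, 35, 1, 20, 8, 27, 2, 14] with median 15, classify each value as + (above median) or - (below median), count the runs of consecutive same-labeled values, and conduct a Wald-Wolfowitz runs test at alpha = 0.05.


Step 1: Compute median = 15; label A = above, B = below.
Labels in order: ABAABABABB  (n_A = 5, n_B = 5)
Step 2: Count runs R = 8.
Step 3: Under H0 (random ordering), E[R] = 2*n_A*n_B/(n_A+n_B) + 1 = 2*5*5/10 + 1 = 6.0000.
        Var[R] = 2*n_A*n_B*(2*n_A*n_B - n_A - n_B) / ((n_A+n_B)^2 * (n_A+n_B-1)) = 2000/900 = 2.2222.
        SD[R] = 1.4907.
Step 4: Continuity-corrected z = (R - 0.5 - E[R]) / SD[R] = (8 - 0.5 - 6.0000) / 1.4907 = 1.0062.
Step 5: Two-sided p-value via normal approximation = 2*(1 - Phi(|z|)) = 0.314305.
Step 6: alpha = 0.05. fail to reject H0.

R = 8, z = 1.0062, p = 0.314305, fail to reject H0.


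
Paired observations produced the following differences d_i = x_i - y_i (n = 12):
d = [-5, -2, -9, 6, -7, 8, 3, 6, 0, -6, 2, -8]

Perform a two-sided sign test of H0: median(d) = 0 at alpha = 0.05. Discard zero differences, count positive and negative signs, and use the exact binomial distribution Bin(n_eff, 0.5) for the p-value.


Step 1: Discard zero differences. Original n = 12; n_eff = number of nonzero differences = 11.
Nonzero differences (with sign): -5, -2, -9, +6, -7, +8, +3, +6, -6, +2, -8
Step 2: Count signs: positive = 5, negative = 6.
Step 3: Under H0: P(positive) = 0.5, so the number of positives S ~ Bin(11, 0.5).
Step 4: Two-sided exact p-value = sum of Bin(11,0.5) probabilities at or below the observed probability = 1.000000.
Step 5: alpha = 0.05. fail to reject H0.

n_eff = 11, pos = 5, neg = 6, p = 1.000000, fail to reject H0.


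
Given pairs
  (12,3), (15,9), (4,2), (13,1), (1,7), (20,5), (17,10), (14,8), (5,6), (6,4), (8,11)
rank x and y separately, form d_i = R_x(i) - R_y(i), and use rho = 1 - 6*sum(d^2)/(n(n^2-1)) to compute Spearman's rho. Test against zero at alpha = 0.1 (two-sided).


Step 1: Rank x and y separately (midranks; no ties here).
rank(x): 12->6, 15->9, 4->2, 13->7, 1->1, 20->11, 17->10, 14->8, 5->3, 6->4, 8->5
rank(y): 3->3, 9->9, 2->2, 1->1, 7->7, 5->5, 10->10, 8->8, 6->6, 4->4, 11->11
Step 2: d_i = R_x(i) - R_y(i); compute d_i^2.
  (6-3)^2=9, (9-9)^2=0, (2-2)^2=0, (7-1)^2=36, (1-7)^2=36, (11-5)^2=36, (10-10)^2=0, (8-8)^2=0, (3-6)^2=9, (4-4)^2=0, (5-11)^2=36
sum(d^2) = 162.
Step 3: rho = 1 - 6*162 / (11*(11^2 - 1)) = 1 - 972/1320 = 0.263636.
Step 4: Under H0, t = rho * sqrt((n-2)/(1-rho^2)) = 0.8199 ~ t(9).
Step 5: Two-sided p-value from the t-distribution with 9 df = 0.433441.
Step 6: alpha = 0.1. fail to reject H0.

rho = 0.2636, p = 0.433441, fail to reject H0 at alpha = 0.1.


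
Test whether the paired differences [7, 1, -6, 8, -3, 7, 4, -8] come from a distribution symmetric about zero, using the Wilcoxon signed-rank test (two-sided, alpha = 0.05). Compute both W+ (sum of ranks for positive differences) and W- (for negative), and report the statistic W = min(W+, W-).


Step 1: Drop any zero differences (none here) and take |d_i|.
|d| = [7, 1, 6, 8, 3, 7, 4, 8]
Step 2: Midrank |d_i| (ties get averaged ranks).
ranks: |7|->5.5, |1|->1, |6|->4, |8|->7.5, |3|->2, |7|->5.5, |4|->3, |8|->7.5
Step 3: Attach original signs; sum ranks with positive sign and with negative sign.
W+ = 5.5 + 1 + 7.5 + 5.5 + 3 = 22.5
W- = 4 + 2 + 7.5 = 13.5
(Check: W+ + W- = 36 should equal n(n+1)/2 = 36.)
Step 4: Test statistic W = min(W+, W-) = 13.5.
Step 5: Ties in |d|, so use the tie-corrected normal approximation.
        E[W] = n(n+1)/4 = 8*9/4 = 18.
        Tie groups: |d|=7 (t=2), |d|=8 (t=2); sum(t^3 - t) = 12.
        Var[W] = n(n+1)(2n+1)/24 - sum(t^3-t)/48 = 1224/24 - 12/48 = 50.75.
        z = (W - E[W]) / sqrt(Var[W]) = (13.5 - 18) / 7.1239 = -0.6317.
        Two-sided p = 2*Phi(z) = 0.527599.
Step 6: alpha = 0.05. fail to reject H0.

W+ = 22.5, W- = 13.5, W = min = 13.5, p = 0.527599, fail to reject H0.


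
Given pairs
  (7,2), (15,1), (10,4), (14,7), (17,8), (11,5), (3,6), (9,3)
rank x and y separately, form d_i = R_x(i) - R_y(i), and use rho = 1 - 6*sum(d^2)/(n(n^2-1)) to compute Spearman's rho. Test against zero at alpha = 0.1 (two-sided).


Step 1: Rank x and y separately (midranks; no ties here).
rank(x): 7->2, 15->7, 10->4, 14->6, 17->8, 11->5, 3->1, 9->3
rank(y): 2->2, 1->1, 4->4, 7->7, 8->8, 5->5, 6->6, 3->3
Step 2: d_i = R_x(i) - R_y(i); compute d_i^2.
  (2-2)^2=0, (7-1)^2=36, (4-4)^2=0, (6-7)^2=1, (8-8)^2=0, (5-5)^2=0, (1-6)^2=25, (3-3)^2=0
sum(d^2) = 62.
Step 3: rho = 1 - 6*62 / (8*(8^2 - 1)) = 1 - 372/504 = 0.261905.
Step 4: Under H0, t = rho * sqrt((n-2)/(1-rho^2)) = 0.6647 ~ t(6).
Step 5: Two-sided p-value from the t-distribution with 6 df = 0.530923.
Step 6: alpha = 0.1. fail to reject H0.

rho = 0.2619, p = 0.530923, fail to reject H0 at alpha = 0.1.


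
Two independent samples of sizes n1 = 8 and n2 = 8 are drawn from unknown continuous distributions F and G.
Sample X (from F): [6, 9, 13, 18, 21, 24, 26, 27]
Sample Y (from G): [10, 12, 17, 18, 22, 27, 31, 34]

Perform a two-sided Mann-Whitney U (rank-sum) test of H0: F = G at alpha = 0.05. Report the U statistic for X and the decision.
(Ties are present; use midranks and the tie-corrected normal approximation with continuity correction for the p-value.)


Step 1: Combine and sort all 16 observations; assign midranks.
sorted (value, group): (6,X), (9,X), (10,Y), (12,Y), (13,X), (17,Y), (18,X), (18,Y), (21,X), (22,Y), (24,X), (26,X), (27,X), (27,Y), (31,Y), (34,Y)
ranks: 6->1, 9->2, 10->3, 12->4, 13->5, 17->6, 18->7.5, 18->7.5, 21->9, 22->10, 24->11, 26->12, 27->13.5, 27->13.5, 31->15, 34->16
Step 2: Rank sum for X: R1 = 1 + 2 + 5 + 7.5 + 9 + 11 + 12 + 13.5 = 61.
Step 3: U_X = R1 - n1(n1+1)/2 = 61 - 8*9/2 = 61 - 36 = 25.
       U_Y = n1*n2 - U_X = 64 - 25 = 39.
Step 4: Ties are present, so use the tie-corrected normal approximation (with continuity correction) for the p-value.
Step 5: p-value = 0.494201; compare to alpha = 0.05. fail to reject H0.

U_X = 25, p = 0.494201, fail to reject H0 at alpha = 0.05.


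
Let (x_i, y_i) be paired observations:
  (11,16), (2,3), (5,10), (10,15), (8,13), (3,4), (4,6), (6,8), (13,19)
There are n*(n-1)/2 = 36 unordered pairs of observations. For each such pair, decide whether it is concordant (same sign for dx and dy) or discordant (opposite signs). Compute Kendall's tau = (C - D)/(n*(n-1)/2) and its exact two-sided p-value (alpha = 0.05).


Step 1: Enumerate the 36 unordered pairs (i,j) with i<j and classify each by sign(x_j-x_i) * sign(y_j-y_i).
  (1,2):dx=-9,dy=-13->C; (1,3):dx=-6,dy=-6->C; (1,4):dx=-1,dy=-1->C; (1,5):dx=-3,dy=-3->C
  (1,6):dx=-8,dy=-12->C; (1,7):dx=-7,dy=-10->C; (1,8):dx=-5,dy=-8->C; (1,9):dx=+2,dy=+3->C
  (2,3):dx=+3,dy=+7->C; (2,4):dx=+8,dy=+12->C; (2,5):dx=+6,dy=+10->C; (2,6):dx=+1,dy=+1->C
  (2,7):dx=+2,dy=+3->C; (2,8):dx=+4,dy=+5->C; (2,9):dx=+11,dy=+16->C; (3,4):dx=+5,dy=+5->C
  (3,5):dx=+3,dy=+3->C; (3,6):dx=-2,dy=-6->C; (3,7):dx=-1,dy=-4->C; (3,8):dx=+1,dy=-2->D
  (3,9):dx=+8,dy=+9->C; (4,5):dx=-2,dy=-2->C; (4,6):dx=-7,dy=-11->C; (4,7):dx=-6,dy=-9->C
  (4,8):dx=-4,dy=-7->C; (4,9):dx=+3,dy=+4->C; (5,6):dx=-5,dy=-9->C; (5,7):dx=-4,dy=-7->C
  (5,8):dx=-2,dy=-5->C; (5,9):dx=+5,dy=+6->C; (6,7):dx=+1,dy=+2->C; (6,8):dx=+3,dy=+4->C
  (6,9):dx=+10,dy=+15->C; (7,8):dx=+2,dy=+2->C; (7,9):dx=+9,dy=+13->C; (8,9):dx=+7,dy=+11->C
Step 2: C = 35, D = 1, total pairs = 36.
Step 3: tau = (C - D)/(n(n-1)/2) = (35 - 1)/36 = 0.944444.
Step 4: Exact two-sided p-value (enumerate n! = 362880 permutations of y under H0): p = 0.000050.
Step 5: alpha = 0.05. reject H0.

tau_b = 0.9444 (C=35, D=1), p = 0.000050, reject H0.


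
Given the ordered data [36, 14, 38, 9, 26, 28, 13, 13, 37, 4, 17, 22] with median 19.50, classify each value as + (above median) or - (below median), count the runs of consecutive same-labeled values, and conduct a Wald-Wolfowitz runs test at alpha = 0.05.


Step 1: Compute median = 19.50; label A = above, B = below.
Labels in order: ABABAABBABBA  (n_A = 6, n_B = 6)
Step 2: Count runs R = 9.
Step 3: Under H0 (random ordering), E[R] = 2*n_A*n_B/(n_A+n_B) + 1 = 2*6*6/12 + 1 = 7.0000.
        Var[R] = 2*n_A*n_B*(2*n_A*n_B - n_A - n_B) / ((n_A+n_B)^2 * (n_A+n_B-1)) = 4320/1584 = 2.7273.
        SD[R] = 1.6514.
Step 4: Continuity-corrected z = (R - 0.5 - E[R]) / SD[R] = (9 - 0.5 - 7.0000) / 1.6514 = 0.9083.
Step 5: Two-sided p-value via normal approximation = 2*(1 - Phi(|z|)) = 0.363722.
Step 6: alpha = 0.05. fail to reject H0.

R = 9, z = 0.9083, p = 0.363722, fail to reject H0.


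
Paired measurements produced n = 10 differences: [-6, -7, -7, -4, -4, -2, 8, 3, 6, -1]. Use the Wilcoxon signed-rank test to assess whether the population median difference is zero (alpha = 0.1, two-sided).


Step 1: Drop any zero differences (none here) and take |d_i|.
|d| = [6, 7, 7, 4, 4, 2, 8, 3, 6, 1]
Step 2: Midrank |d_i| (ties get averaged ranks).
ranks: |6|->6.5, |7|->8.5, |7|->8.5, |4|->4.5, |4|->4.5, |2|->2, |8|->10, |3|->3, |6|->6.5, |1|->1
Step 3: Attach original signs; sum ranks with positive sign and with negative sign.
W+ = 10 + 3 + 6.5 = 19.5
W- = 6.5 + 8.5 + 8.5 + 4.5 + 4.5 + 2 + 1 = 35.5
(Check: W+ + W- = 55 should equal n(n+1)/2 = 55.)
Step 4: Test statistic W = min(W+, W-) = 19.5.
Step 5: Ties in |d|, so use the tie-corrected normal approximation.
        E[W] = n(n+1)/4 = 10*11/4 = 27.5.
        Tie groups: |d|=4 (t=2), |d|=6 (t=2), |d|=7 (t=2); sum(t^3 - t) = 18.
        Var[W] = n(n+1)(2n+1)/24 - sum(t^3-t)/48 = 2310/24 - 18/48 = 95.875.
        z = (W - E[W]) / sqrt(Var[W]) = (19.5 - 27.5) / 9.7916 = -0.8170.
        Two-sided p = 2*Phi(z) = 0.413912.
Step 6: alpha = 0.1. fail to reject H0.

W+ = 19.5, W- = 35.5, W = min = 19.5, p = 0.413912, fail to reject H0.


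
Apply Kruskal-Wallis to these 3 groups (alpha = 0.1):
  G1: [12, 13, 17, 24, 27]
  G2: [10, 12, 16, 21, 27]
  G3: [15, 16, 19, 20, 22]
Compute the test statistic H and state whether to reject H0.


Step 1: Combine all N = 15 observations and assign midranks.
sorted (value, group, rank): (10,G2,1), (12,G1,2.5), (12,G2,2.5), (13,G1,4), (15,G3,5), (16,G2,6.5), (16,G3,6.5), (17,G1,8), (19,G3,9), (20,G3,10), (21,G2,11), (22,G3,12), (24,G1,13), (27,G1,14.5), (27,G2,14.5)
Step 2: Sum ranks within each group.
R_1 = 42 (n_1 = 5)
R_2 = 35.5 (n_2 = 5)
R_3 = 42.5 (n_3 = 5)
Step 3: H = 12/(N(N+1)) * sum(R_i^2/n_i) - 3(N+1)
     = 12/(15*16) * (42^2/5 + 35.5^2/5 + 42.5^2/5) - 3*16
     = 0.050000 * 966.1 - 48
     = 0.305000.
Step 4: Ties present; correction factor C = 1 - 18/(15^3 - 15) = 0.994643. Corrected H = 0.305000 / 0.994643 = 0.306643.
Step 5: Under H0, H ~ chi^2(2); p-value = 0.857854.
Step 6: alpha = 0.1. fail to reject H0.

H = 0.3066, df = 2, p = 0.857854, fail to reject H0.


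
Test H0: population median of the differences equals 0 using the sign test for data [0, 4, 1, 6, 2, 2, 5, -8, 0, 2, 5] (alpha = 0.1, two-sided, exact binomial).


Step 1: Discard zero differences. Original n = 11; n_eff = number of nonzero differences = 9.
Nonzero differences (with sign): +4, +1, +6, +2, +2, +5, -8, +2, +5
Step 2: Count signs: positive = 8, negative = 1.
Step 3: Under H0: P(positive) = 0.5, so the number of positives S ~ Bin(9, 0.5).
Step 4: Two-sided exact p-value = sum of Bin(9,0.5) probabilities at or below the observed probability = 0.039062.
Step 5: alpha = 0.1. reject H0.

n_eff = 9, pos = 8, neg = 1, p = 0.039062, reject H0.


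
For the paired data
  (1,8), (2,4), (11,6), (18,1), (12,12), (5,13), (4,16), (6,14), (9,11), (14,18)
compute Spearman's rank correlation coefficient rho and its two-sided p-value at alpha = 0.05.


Step 1: Rank x and y separately (midranks; no ties here).
rank(x): 1->1, 2->2, 11->7, 18->10, 12->8, 5->4, 4->3, 6->5, 9->6, 14->9
rank(y): 8->4, 4->2, 6->3, 1->1, 12->6, 13->7, 16->9, 14->8, 11->5, 18->10
Step 2: d_i = R_x(i) - R_y(i); compute d_i^2.
  (1-4)^2=9, (2-2)^2=0, (7-3)^2=16, (10-1)^2=81, (8-6)^2=4, (4-7)^2=9, (3-9)^2=36, (5-8)^2=9, (6-5)^2=1, (9-10)^2=1
sum(d^2) = 166.
Step 3: rho = 1 - 6*166 / (10*(10^2 - 1)) = 1 - 996/990 = -0.006061.
Step 4: Under H0, t = rho * sqrt((n-2)/(1-rho^2)) = -0.0171 ~ t(8).
Step 5: Two-sided p-value from the t-distribution with 8 df = 0.986743.
Step 6: alpha = 0.05. fail to reject H0.

rho = -0.0061, p = 0.986743, fail to reject H0 at alpha = 0.05.


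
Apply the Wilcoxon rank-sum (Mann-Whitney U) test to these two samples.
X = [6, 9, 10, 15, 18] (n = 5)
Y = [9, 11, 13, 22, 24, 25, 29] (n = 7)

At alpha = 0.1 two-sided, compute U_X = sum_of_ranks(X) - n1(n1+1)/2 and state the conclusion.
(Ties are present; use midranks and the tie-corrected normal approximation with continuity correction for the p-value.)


Step 1: Combine and sort all 12 observations; assign midranks.
sorted (value, group): (6,X), (9,X), (9,Y), (10,X), (11,Y), (13,Y), (15,X), (18,X), (22,Y), (24,Y), (25,Y), (29,Y)
ranks: 6->1, 9->2.5, 9->2.5, 10->4, 11->5, 13->6, 15->7, 18->8, 22->9, 24->10, 25->11, 29->12
Step 2: Rank sum for X: R1 = 1 + 2.5 + 4 + 7 + 8 = 22.5.
Step 3: U_X = R1 - n1(n1+1)/2 = 22.5 - 5*6/2 = 22.5 - 15 = 7.5.
       U_Y = n1*n2 - U_X = 35 - 7.5 = 27.5.
Step 4: Ties are present, so use the tie-corrected normal approximation (with continuity correction) for the p-value.
Step 5: p-value = 0.122225; compare to alpha = 0.1. fail to reject H0.

U_X = 7.5, p = 0.122225, fail to reject H0 at alpha = 0.1.


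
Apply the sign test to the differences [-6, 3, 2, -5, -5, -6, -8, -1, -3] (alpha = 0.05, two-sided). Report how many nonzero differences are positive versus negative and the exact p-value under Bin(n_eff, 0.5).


Step 1: Discard zero differences. Original n = 9; n_eff = number of nonzero differences = 9.
Nonzero differences (with sign): -6, +3, +2, -5, -5, -6, -8, -1, -3
Step 2: Count signs: positive = 2, negative = 7.
Step 3: Under H0: P(positive) = 0.5, so the number of positives S ~ Bin(9, 0.5).
Step 4: Two-sided exact p-value = sum of Bin(9,0.5) probabilities at or below the observed probability = 0.179688.
Step 5: alpha = 0.05. fail to reject H0.

n_eff = 9, pos = 2, neg = 7, p = 0.179688, fail to reject H0.


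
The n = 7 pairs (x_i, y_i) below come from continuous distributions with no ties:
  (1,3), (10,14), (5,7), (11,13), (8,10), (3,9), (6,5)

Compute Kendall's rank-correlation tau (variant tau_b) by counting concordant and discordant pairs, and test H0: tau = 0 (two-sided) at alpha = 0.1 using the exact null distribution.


Step 1: Enumerate the 21 unordered pairs (i,j) with i<j and classify each by sign(x_j-x_i) * sign(y_j-y_i).
  (1,2):dx=+9,dy=+11->C; (1,3):dx=+4,dy=+4->C; (1,4):dx=+10,dy=+10->C; (1,5):dx=+7,dy=+7->C
  (1,6):dx=+2,dy=+6->C; (1,7):dx=+5,dy=+2->C; (2,3):dx=-5,dy=-7->C; (2,4):dx=+1,dy=-1->D
  (2,5):dx=-2,dy=-4->C; (2,6):dx=-7,dy=-5->C; (2,7):dx=-4,dy=-9->C; (3,4):dx=+6,dy=+6->C
  (3,5):dx=+3,dy=+3->C; (3,6):dx=-2,dy=+2->D; (3,7):dx=+1,dy=-2->D; (4,5):dx=-3,dy=-3->C
  (4,6):dx=-8,dy=-4->C; (4,7):dx=-5,dy=-8->C; (5,6):dx=-5,dy=-1->C; (5,7):dx=-2,dy=-5->C
  (6,7):dx=+3,dy=-4->D
Step 2: C = 17, D = 4, total pairs = 21.
Step 3: tau = (C - D)/(n(n-1)/2) = (17 - 4)/21 = 0.619048.
Step 4: Exact two-sided p-value (enumerate n! = 5040 permutations of y under H0): p = 0.069048.
Step 5: alpha = 0.1. reject H0.

tau_b = 0.6190 (C=17, D=4), p = 0.069048, reject H0.


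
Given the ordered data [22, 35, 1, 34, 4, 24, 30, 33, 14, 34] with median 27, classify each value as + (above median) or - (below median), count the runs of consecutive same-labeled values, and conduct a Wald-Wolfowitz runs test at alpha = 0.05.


Step 1: Compute median = 27; label A = above, B = below.
Labels in order: BABABBAABA  (n_A = 5, n_B = 5)
Step 2: Count runs R = 8.
Step 3: Under H0 (random ordering), E[R] = 2*n_A*n_B/(n_A+n_B) + 1 = 2*5*5/10 + 1 = 6.0000.
        Var[R] = 2*n_A*n_B*(2*n_A*n_B - n_A - n_B) / ((n_A+n_B)^2 * (n_A+n_B-1)) = 2000/900 = 2.2222.
        SD[R] = 1.4907.
Step 4: Continuity-corrected z = (R - 0.5 - E[R]) / SD[R] = (8 - 0.5 - 6.0000) / 1.4907 = 1.0062.
Step 5: Two-sided p-value via normal approximation = 2*(1 - Phi(|z|)) = 0.314305.
Step 6: alpha = 0.05. fail to reject H0.

R = 8, z = 1.0062, p = 0.314305, fail to reject H0.


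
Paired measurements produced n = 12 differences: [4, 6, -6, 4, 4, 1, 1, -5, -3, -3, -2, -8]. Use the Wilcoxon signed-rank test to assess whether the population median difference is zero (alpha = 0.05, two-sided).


Step 1: Drop any zero differences (none here) and take |d_i|.
|d| = [4, 6, 6, 4, 4, 1, 1, 5, 3, 3, 2, 8]
Step 2: Midrank |d_i| (ties get averaged ranks).
ranks: |4|->7, |6|->10.5, |6|->10.5, |4|->7, |4|->7, |1|->1.5, |1|->1.5, |5|->9, |3|->4.5, |3|->4.5, |2|->3, |8|->12
Step 3: Attach original signs; sum ranks with positive sign and with negative sign.
W+ = 7 + 10.5 + 7 + 7 + 1.5 + 1.5 = 34.5
W- = 10.5 + 9 + 4.5 + 4.5 + 3 + 12 = 43.5
(Check: W+ + W- = 78 should equal n(n+1)/2 = 78.)
Step 4: Test statistic W = min(W+, W-) = 34.5.
Step 5: Ties in |d|, so use the tie-corrected normal approximation.
        E[W] = n(n+1)/4 = 12*13/4 = 39.
        Tie groups: |d|=1 (t=2), |d|=3 (t=2), |d|=4 (t=3), |d|=6 (t=2); sum(t^3 - t) = 42.
        Var[W] = n(n+1)(2n+1)/24 - sum(t^3-t)/48 = 3900/24 - 42/48 = 161.625.
        z = (W - E[W]) / sqrt(Var[W]) = (34.5 - 39) / 12.7132 = -0.3540.
        Two-sided p = 2*Phi(z) = 0.723366.
Step 6: alpha = 0.05. fail to reject H0.

W+ = 34.5, W- = 43.5, W = min = 34.5, p = 0.723366, fail to reject H0.


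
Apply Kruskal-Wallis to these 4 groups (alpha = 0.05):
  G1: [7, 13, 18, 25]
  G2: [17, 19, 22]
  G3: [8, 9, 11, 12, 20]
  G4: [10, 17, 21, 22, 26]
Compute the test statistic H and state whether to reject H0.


Step 1: Combine all N = 17 observations and assign midranks.
sorted (value, group, rank): (7,G1,1), (8,G3,2), (9,G3,3), (10,G4,4), (11,G3,5), (12,G3,6), (13,G1,7), (17,G2,8.5), (17,G4,8.5), (18,G1,10), (19,G2,11), (20,G3,12), (21,G4,13), (22,G2,14.5), (22,G4,14.5), (25,G1,16), (26,G4,17)
Step 2: Sum ranks within each group.
R_1 = 34 (n_1 = 4)
R_2 = 34 (n_2 = 3)
R_3 = 28 (n_3 = 5)
R_4 = 57 (n_4 = 5)
Step 3: H = 12/(N(N+1)) * sum(R_i^2/n_i) - 3(N+1)
     = 12/(17*18) * (34^2/4 + 34^2/3 + 28^2/5 + 57^2/5) - 3*18
     = 0.039216 * 1480.93 - 54
     = 4.075817.
Step 4: Ties present; correction factor C = 1 - 12/(17^3 - 17) = 0.997549. Corrected H = 4.075817 / 0.997549 = 4.085831.
Step 5: Under H0, H ~ chi^2(3); p-value = 0.252344.
Step 6: alpha = 0.05. fail to reject H0.

H = 4.0858, df = 3, p = 0.252344, fail to reject H0.


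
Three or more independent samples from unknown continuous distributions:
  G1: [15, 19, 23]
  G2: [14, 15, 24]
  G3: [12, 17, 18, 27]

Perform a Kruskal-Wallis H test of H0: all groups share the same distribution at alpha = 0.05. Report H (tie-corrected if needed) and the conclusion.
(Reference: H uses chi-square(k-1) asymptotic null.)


Step 1: Combine all N = 10 observations and assign midranks.
sorted (value, group, rank): (12,G3,1), (14,G2,2), (15,G1,3.5), (15,G2,3.5), (17,G3,5), (18,G3,6), (19,G1,7), (23,G1,8), (24,G2,9), (27,G3,10)
Step 2: Sum ranks within each group.
R_1 = 18.5 (n_1 = 3)
R_2 = 14.5 (n_2 = 3)
R_3 = 22 (n_3 = 4)
Step 3: H = 12/(N(N+1)) * sum(R_i^2/n_i) - 3(N+1)
     = 12/(10*11) * (18.5^2/3 + 14.5^2/3 + 22^2/4) - 3*11
     = 0.109091 * 305.167 - 33
     = 0.290909.
Step 4: Ties present; correction factor C = 1 - 6/(10^3 - 10) = 0.993939. Corrected H = 0.290909 / 0.993939 = 0.292683.
Step 5: Under H0, H ~ chi^2(2); p-value = 0.863863.
Step 6: alpha = 0.05. fail to reject H0.

H = 0.2927, df = 2, p = 0.863863, fail to reject H0.


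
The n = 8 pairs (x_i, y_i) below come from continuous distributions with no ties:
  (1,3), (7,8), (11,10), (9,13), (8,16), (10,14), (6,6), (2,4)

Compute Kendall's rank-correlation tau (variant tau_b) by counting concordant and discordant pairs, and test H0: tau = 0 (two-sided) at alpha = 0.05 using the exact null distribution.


Step 1: Enumerate the 28 unordered pairs (i,j) with i<j and classify each by sign(x_j-x_i) * sign(y_j-y_i).
  (1,2):dx=+6,dy=+5->C; (1,3):dx=+10,dy=+7->C; (1,4):dx=+8,dy=+10->C; (1,5):dx=+7,dy=+13->C
  (1,6):dx=+9,dy=+11->C; (1,7):dx=+5,dy=+3->C; (1,8):dx=+1,dy=+1->C; (2,3):dx=+4,dy=+2->C
  (2,4):dx=+2,dy=+5->C; (2,5):dx=+1,dy=+8->C; (2,6):dx=+3,dy=+6->C; (2,7):dx=-1,dy=-2->C
  (2,8):dx=-5,dy=-4->C; (3,4):dx=-2,dy=+3->D; (3,5):dx=-3,dy=+6->D; (3,6):dx=-1,dy=+4->D
  (3,7):dx=-5,dy=-4->C; (3,8):dx=-9,dy=-6->C; (4,5):dx=-1,dy=+3->D; (4,6):dx=+1,dy=+1->C
  (4,7):dx=-3,dy=-7->C; (4,8):dx=-7,dy=-9->C; (5,6):dx=+2,dy=-2->D; (5,7):dx=-2,dy=-10->C
  (5,8):dx=-6,dy=-12->C; (6,7):dx=-4,dy=-8->C; (6,8):dx=-8,dy=-10->C; (7,8):dx=-4,dy=-2->C
Step 2: C = 23, D = 5, total pairs = 28.
Step 3: tau = (C - D)/(n(n-1)/2) = (23 - 5)/28 = 0.642857.
Step 4: Exact two-sided p-value (enumerate n! = 40320 permutations of y under H0): p = 0.031151.
Step 5: alpha = 0.05. reject H0.

tau_b = 0.6429 (C=23, D=5), p = 0.031151, reject H0.


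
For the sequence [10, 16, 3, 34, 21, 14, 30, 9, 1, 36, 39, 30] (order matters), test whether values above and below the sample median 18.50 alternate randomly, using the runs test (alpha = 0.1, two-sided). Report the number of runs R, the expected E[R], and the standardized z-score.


Step 1: Compute median = 18.50; label A = above, B = below.
Labels in order: BBBAABABBAAA  (n_A = 6, n_B = 6)
Step 2: Count runs R = 6.
Step 3: Under H0 (random ordering), E[R] = 2*n_A*n_B/(n_A+n_B) + 1 = 2*6*6/12 + 1 = 7.0000.
        Var[R] = 2*n_A*n_B*(2*n_A*n_B - n_A - n_B) / ((n_A+n_B)^2 * (n_A+n_B-1)) = 4320/1584 = 2.7273.
        SD[R] = 1.6514.
Step 4: Continuity-corrected z = (R + 0.5 - E[R]) / SD[R] = (6 + 0.5 - 7.0000) / 1.6514 = -0.3028.
Step 5: Two-sided p-value via normal approximation = 2*(1 - Phi(|z|)) = 0.762069.
Step 6: alpha = 0.1. fail to reject H0.

R = 6, z = -0.3028, p = 0.762069, fail to reject H0.


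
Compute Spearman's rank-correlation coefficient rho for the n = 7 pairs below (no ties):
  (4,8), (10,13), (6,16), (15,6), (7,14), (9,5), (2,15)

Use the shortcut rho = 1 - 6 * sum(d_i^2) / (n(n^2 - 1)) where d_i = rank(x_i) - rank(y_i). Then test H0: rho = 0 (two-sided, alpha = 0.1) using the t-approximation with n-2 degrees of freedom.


Step 1: Rank x and y separately (midranks; no ties here).
rank(x): 4->2, 10->6, 6->3, 15->7, 7->4, 9->5, 2->1
rank(y): 8->3, 13->4, 16->7, 6->2, 14->5, 5->1, 15->6
Step 2: d_i = R_x(i) - R_y(i); compute d_i^2.
  (2-3)^2=1, (6-4)^2=4, (3-7)^2=16, (7-2)^2=25, (4-5)^2=1, (5-1)^2=16, (1-6)^2=25
sum(d^2) = 88.
Step 3: rho = 1 - 6*88 / (7*(7^2 - 1)) = 1 - 528/336 = -0.571429.
Step 4: Under H0, t = rho * sqrt((n-2)/(1-rho^2)) = -1.5570 ~ t(5).
Step 5: Two-sided p-value from the t-distribution with 5 df = 0.180202.
Step 6: alpha = 0.1. fail to reject H0.

rho = -0.5714, p = 0.180202, fail to reject H0 at alpha = 0.1.


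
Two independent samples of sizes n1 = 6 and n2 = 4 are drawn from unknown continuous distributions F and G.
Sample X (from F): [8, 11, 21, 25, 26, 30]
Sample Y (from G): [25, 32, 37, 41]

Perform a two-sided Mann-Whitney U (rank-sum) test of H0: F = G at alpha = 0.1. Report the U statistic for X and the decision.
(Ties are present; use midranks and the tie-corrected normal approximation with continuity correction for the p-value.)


Step 1: Combine and sort all 10 observations; assign midranks.
sorted (value, group): (8,X), (11,X), (21,X), (25,X), (25,Y), (26,X), (30,X), (32,Y), (37,Y), (41,Y)
ranks: 8->1, 11->2, 21->3, 25->4.5, 25->4.5, 26->6, 30->7, 32->8, 37->9, 41->10
Step 2: Rank sum for X: R1 = 1 + 2 + 3 + 4.5 + 6 + 7 = 23.5.
Step 3: U_X = R1 - n1(n1+1)/2 = 23.5 - 6*7/2 = 23.5 - 21 = 2.5.
       U_Y = n1*n2 - U_X = 24 - 2.5 = 21.5.
Step 4: Ties are present, so use the tie-corrected normal approximation (with continuity correction) for the p-value.
Step 5: p-value = 0.054273; compare to alpha = 0.1. reject H0.

U_X = 2.5, p = 0.054273, reject H0 at alpha = 0.1.


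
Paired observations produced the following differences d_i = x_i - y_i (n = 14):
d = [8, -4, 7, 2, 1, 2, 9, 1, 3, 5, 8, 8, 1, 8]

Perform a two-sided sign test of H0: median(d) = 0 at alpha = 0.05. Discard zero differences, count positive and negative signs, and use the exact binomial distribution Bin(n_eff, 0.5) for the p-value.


Step 1: Discard zero differences. Original n = 14; n_eff = number of nonzero differences = 14.
Nonzero differences (with sign): +8, -4, +7, +2, +1, +2, +9, +1, +3, +5, +8, +8, +1, +8
Step 2: Count signs: positive = 13, negative = 1.
Step 3: Under H0: P(positive) = 0.5, so the number of positives S ~ Bin(14, 0.5).
Step 4: Two-sided exact p-value = sum of Bin(14,0.5) probabilities at or below the observed probability = 0.001831.
Step 5: alpha = 0.05. reject H0.

n_eff = 14, pos = 13, neg = 1, p = 0.001831, reject H0.


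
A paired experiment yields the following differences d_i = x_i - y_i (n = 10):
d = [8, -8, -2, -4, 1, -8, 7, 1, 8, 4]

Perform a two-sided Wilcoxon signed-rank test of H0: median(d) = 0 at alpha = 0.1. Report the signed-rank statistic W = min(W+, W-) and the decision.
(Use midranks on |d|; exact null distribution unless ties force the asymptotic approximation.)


Step 1: Drop any zero differences (none here) and take |d_i|.
|d| = [8, 8, 2, 4, 1, 8, 7, 1, 8, 4]
Step 2: Midrank |d_i| (ties get averaged ranks).
ranks: |8|->8.5, |8|->8.5, |2|->3, |4|->4.5, |1|->1.5, |8|->8.5, |7|->6, |1|->1.5, |8|->8.5, |4|->4.5
Step 3: Attach original signs; sum ranks with positive sign and with negative sign.
W+ = 8.5 + 1.5 + 6 + 1.5 + 8.5 + 4.5 = 30.5
W- = 8.5 + 3 + 4.5 + 8.5 = 24.5
(Check: W+ + W- = 55 should equal n(n+1)/2 = 55.)
Step 4: Test statistic W = min(W+, W-) = 24.5.
Step 5: Ties in |d|, so use the tie-corrected normal approximation.
        E[W] = n(n+1)/4 = 10*11/4 = 27.5.
        Tie groups: |d|=1 (t=2), |d|=4 (t=2), |d|=8 (t=4); sum(t^3 - t) = 72.
        Var[W] = n(n+1)(2n+1)/24 - sum(t^3-t)/48 = 2310/24 - 72/48 = 94.75.
        z = (W - E[W]) / sqrt(Var[W]) = (24.5 - 27.5) / 9.7340 = -0.3082.
        Two-sided p = 2*Phi(z) = 0.757931.
Step 6: alpha = 0.1. fail to reject H0.

W+ = 30.5, W- = 24.5, W = min = 24.5, p = 0.757931, fail to reject H0.


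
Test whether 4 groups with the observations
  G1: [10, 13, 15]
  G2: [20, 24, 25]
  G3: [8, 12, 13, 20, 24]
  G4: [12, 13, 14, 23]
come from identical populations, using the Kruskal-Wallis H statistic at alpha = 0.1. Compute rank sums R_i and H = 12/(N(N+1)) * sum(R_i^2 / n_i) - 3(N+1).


Step 1: Combine all N = 15 observations and assign midranks.
sorted (value, group, rank): (8,G3,1), (10,G1,2), (12,G3,3.5), (12,G4,3.5), (13,G1,6), (13,G3,6), (13,G4,6), (14,G4,8), (15,G1,9), (20,G2,10.5), (20,G3,10.5), (23,G4,12), (24,G2,13.5), (24,G3,13.5), (25,G2,15)
Step 2: Sum ranks within each group.
R_1 = 17 (n_1 = 3)
R_2 = 39 (n_2 = 3)
R_3 = 34.5 (n_3 = 5)
R_4 = 29.5 (n_4 = 4)
Step 3: H = 12/(N(N+1)) * sum(R_i^2/n_i) - 3(N+1)
     = 12/(15*16) * (17^2/3 + 39^2/3 + 34.5^2/5 + 29.5^2/4) - 3*16
     = 0.050000 * 1058.95 - 48
     = 4.947292.
Step 4: Ties present; correction factor C = 1 - 42/(15^3 - 15) = 0.987500. Corrected H = 4.947292 / 0.987500 = 5.009916.
Step 5: Under H0, H ~ chi^2(3); p-value = 0.171073.
Step 6: alpha = 0.1. fail to reject H0.

H = 5.0099, df = 3, p = 0.171073, fail to reject H0.


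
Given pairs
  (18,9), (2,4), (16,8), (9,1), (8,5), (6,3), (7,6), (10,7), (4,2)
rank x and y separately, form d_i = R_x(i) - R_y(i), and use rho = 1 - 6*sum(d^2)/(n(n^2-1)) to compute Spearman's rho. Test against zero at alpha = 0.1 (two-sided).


Step 1: Rank x and y separately (midranks; no ties here).
rank(x): 18->9, 2->1, 16->8, 9->6, 8->5, 6->3, 7->4, 10->7, 4->2
rank(y): 9->9, 4->4, 8->8, 1->1, 5->5, 3->3, 6->6, 7->7, 2->2
Step 2: d_i = R_x(i) - R_y(i); compute d_i^2.
  (9-9)^2=0, (1-4)^2=9, (8-8)^2=0, (6-1)^2=25, (5-5)^2=0, (3-3)^2=0, (4-6)^2=4, (7-7)^2=0, (2-2)^2=0
sum(d^2) = 38.
Step 3: rho = 1 - 6*38 / (9*(9^2 - 1)) = 1 - 228/720 = 0.683333.
Step 4: Under H0, t = rho * sqrt((n-2)/(1-rho^2)) = 2.4763 ~ t(7).
Step 5: Two-sided p-value from the t-distribution with 7 df = 0.042442.
Step 6: alpha = 0.1. reject H0.

rho = 0.6833, p = 0.042442, reject H0 at alpha = 0.1.


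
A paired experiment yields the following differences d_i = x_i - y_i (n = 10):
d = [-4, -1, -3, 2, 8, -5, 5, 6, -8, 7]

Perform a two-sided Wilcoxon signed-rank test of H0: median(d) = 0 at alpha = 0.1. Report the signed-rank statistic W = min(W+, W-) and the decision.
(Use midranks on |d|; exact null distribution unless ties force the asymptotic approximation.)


Step 1: Drop any zero differences (none here) and take |d_i|.
|d| = [4, 1, 3, 2, 8, 5, 5, 6, 8, 7]
Step 2: Midrank |d_i| (ties get averaged ranks).
ranks: |4|->4, |1|->1, |3|->3, |2|->2, |8|->9.5, |5|->5.5, |5|->5.5, |6|->7, |8|->9.5, |7|->8
Step 3: Attach original signs; sum ranks with positive sign and with negative sign.
W+ = 2 + 9.5 + 5.5 + 7 + 8 = 32
W- = 4 + 1 + 3 + 5.5 + 9.5 = 23
(Check: W+ + W- = 55 should equal n(n+1)/2 = 55.)
Step 4: Test statistic W = min(W+, W-) = 23.
Step 5: Ties in |d|, so use the tie-corrected normal approximation.
        E[W] = n(n+1)/4 = 10*11/4 = 27.5.
        Tie groups: |d|=5 (t=2), |d|=8 (t=2); sum(t^3 - t) = 12.
        Var[W] = n(n+1)(2n+1)/24 - sum(t^3-t)/48 = 2310/24 - 12/48 = 96.
        z = (W - E[W]) / sqrt(Var[W]) = (23 - 27.5) / 9.7980 = -0.4593.
        Two-sided p = 2*Phi(z) = 0.646034.
Step 6: alpha = 0.1. fail to reject H0.

W+ = 32, W- = 23, W = min = 23, p = 0.646034, fail to reject H0.


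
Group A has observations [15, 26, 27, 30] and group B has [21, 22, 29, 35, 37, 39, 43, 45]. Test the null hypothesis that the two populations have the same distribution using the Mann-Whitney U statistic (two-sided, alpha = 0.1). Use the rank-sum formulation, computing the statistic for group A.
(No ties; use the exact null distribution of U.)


Step 1: Combine and sort all 12 observations; assign midranks.
sorted (value, group): (15,X), (21,Y), (22,Y), (26,X), (27,X), (29,Y), (30,X), (35,Y), (37,Y), (39,Y), (43,Y), (45,Y)
ranks: 15->1, 21->2, 22->3, 26->4, 27->5, 29->6, 30->7, 35->8, 37->9, 39->10, 43->11, 45->12
Step 2: Rank sum for X: R1 = 1 + 4 + 5 + 7 = 17.
Step 3: U_X = R1 - n1(n1+1)/2 = 17 - 4*5/2 = 17 - 10 = 7.
       U_Y = n1*n2 - U_X = 32 - 7 = 25.
Step 4: No ties, so the exact null distribution of U (based on enumerating the C(12,4) = 495 equally likely rank assignments) gives the two-sided p-value.
Step 5: p-value = 0.153535; compare to alpha = 0.1. fail to reject H0.

U_X = 7, p = 0.153535, fail to reject H0 at alpha = 0.1.
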